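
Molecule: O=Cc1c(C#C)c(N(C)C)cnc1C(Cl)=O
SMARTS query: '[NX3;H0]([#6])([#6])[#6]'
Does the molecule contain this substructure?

The pattern [NX3;H0]([#6])([#6])[#6] describes a trivalent nitrogen with no H, bonded to three carbons — a tertiary amine.
The molecule carries a dimethylamino group (-N(CH3)2), whose atoms satisfy every constraint of the query, so the pattern matches.

Yes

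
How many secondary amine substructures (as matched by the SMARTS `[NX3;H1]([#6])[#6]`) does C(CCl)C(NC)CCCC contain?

1

[NX3;H1]([#6])[#6] is the SMARTS for a secondary amine: a trivalent nitrogen with one H, bonded to two carbons.
Exactly one fragment in the molecule meets all constraints, giving 1 match.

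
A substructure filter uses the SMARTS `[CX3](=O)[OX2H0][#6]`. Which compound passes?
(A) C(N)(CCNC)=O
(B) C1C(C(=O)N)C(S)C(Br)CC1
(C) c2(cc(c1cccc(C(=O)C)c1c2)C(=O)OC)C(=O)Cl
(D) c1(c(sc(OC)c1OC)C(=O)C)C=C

C

[CX3](=O)[OX2H0][#6] describes a carbonyl carbon bonded to an oxygen that is itself bonded to carbon (no H on that O) (an ester).
(A) has a primary amide (-C(=O)NH2) but the carbonyl is bonded to N, not to an O-C linkage.
(B) has a primary amide (-C(=O)NH2) but the carbonyl is bonded to N, not to an O-C linkage.
(C) contains a methyl-ester group (-C(=O)OCH3), which satisfies every atom and bond constraint.
(D) has a methoxy ether (-OCH3) but the ether oxygen is not adjacent to a C=O carbon.
So the answer is (C).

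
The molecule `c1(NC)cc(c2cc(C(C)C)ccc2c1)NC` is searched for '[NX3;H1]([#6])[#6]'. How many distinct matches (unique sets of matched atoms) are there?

2

[NX3;H1]([#6])[#6] is the SMARTS for a secondary amine: a trivalent nitrogen with one H, bonded to two carbons.
The molecule carries 2 separate instances of an N-methylamino group (-NHCH3) meeting every constraint; each maps to a distinct set of atoms, giving 2 matches.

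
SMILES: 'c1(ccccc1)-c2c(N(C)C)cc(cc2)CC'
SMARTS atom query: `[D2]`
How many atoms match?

9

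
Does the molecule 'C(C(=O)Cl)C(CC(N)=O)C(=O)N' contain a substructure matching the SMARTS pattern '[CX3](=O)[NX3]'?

Yes

The pattern [CX3](=O)[NX3] describes a carbonyl carbon bonded to a trivalent nitrogen — an amide.
The molecule carries a primary amide (-C(=O)NH2), whose atoms satisfy every constraint of the query, so the pattern matches.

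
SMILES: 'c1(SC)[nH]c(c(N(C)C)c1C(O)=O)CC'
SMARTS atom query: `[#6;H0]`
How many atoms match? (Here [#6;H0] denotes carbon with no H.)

The query [#6;H0] means: any carbon with no attached hydrogen.
Check the 15 heavy atoms by environment: 1× n (aromatic, H1) → no; 4× c (aromatic, H0) → match; 1× N (H0) → no; 4× C (H3) → no; 1× S (H0) → no; 1× C (H0) → match; 1× O (H0) → no; 1× O (H1) → no; 1× C (H2) → no.
Summing the matching environments: 4 + 1 = 5 matching atoms.

5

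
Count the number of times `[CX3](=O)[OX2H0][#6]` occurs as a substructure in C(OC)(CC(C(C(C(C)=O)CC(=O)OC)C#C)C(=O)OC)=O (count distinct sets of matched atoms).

[CX3](=O)[OX2H0][#6] is the SMARTS for an ester: a carbonyl carbon bonded to an oxygen that is itself bonded to carbon (no H on that O).
The molecule carries 3 separate instances of a methyl-ester group (-C(=O)OCH3) meeting every constraint; each maps to a distinct set of atoms, giving 3 matches.

3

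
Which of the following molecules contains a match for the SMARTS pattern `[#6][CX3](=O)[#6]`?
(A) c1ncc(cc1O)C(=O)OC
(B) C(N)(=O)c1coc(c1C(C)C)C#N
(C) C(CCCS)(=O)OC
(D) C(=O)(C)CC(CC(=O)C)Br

[#6][CX3](=O)[#6] describes a carbonyl carbon (no H) flanked by two carbons (a ketone).
(A) has a methyl-ester group (-C(=O)OCH3) but one neighbour of the carbonyl carbon is O, not C.
(B) has a primary amide (-C(=O)NH2) but one neighbour of the carbonyl carbon is N, not C.
(C) has a methyl-ester group (-C(=O)OCH3) but one neighbour of the carbonyl carbon is O, not C.
(D) contains an acetyl/ketone group (-C(=O)CH3), which satisfies every atom and bond constraint.
So the answer is (D).

D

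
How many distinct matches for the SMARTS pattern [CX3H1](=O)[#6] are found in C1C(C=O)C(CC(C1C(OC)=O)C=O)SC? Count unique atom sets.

[CX3H1](=O)[#6] is the SMARTS for an aldehyde: an sp2 carbon with one H, double-bonded to O and single-bonded to carbon.
The molecule carries 2 separate instances of an aldehyde (-CHO) meeting every constraint; each maps to a distinct set of atoms, giving 2 matches.

2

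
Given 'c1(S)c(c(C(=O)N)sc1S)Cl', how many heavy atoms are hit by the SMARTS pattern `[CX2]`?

0

The query [CX2] means: C with X2: aliphatic carbon with exactly 2 total connections.
Check the 11 heavy atoms by environment: 1× s (aromatic, X2) → no; 4× c (aromatic, X3) → no; 2× S (X2) → no; 1× Cl (X1) → no; 1× C (X3) → no; 1× O (X1) → no; 1× N (X3) → no.
No environment satisfies the query, so 0 matching atoms.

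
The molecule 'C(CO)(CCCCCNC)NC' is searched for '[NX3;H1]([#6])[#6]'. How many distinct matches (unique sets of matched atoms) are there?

2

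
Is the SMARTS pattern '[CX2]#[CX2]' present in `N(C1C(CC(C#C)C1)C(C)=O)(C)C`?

Yes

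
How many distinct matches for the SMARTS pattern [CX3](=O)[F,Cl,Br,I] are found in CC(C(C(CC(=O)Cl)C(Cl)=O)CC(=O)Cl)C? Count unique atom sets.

3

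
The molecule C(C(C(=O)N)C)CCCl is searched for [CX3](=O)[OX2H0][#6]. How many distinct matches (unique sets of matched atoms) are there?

[CX3](=O)[OX2H0][#6] is the SMARTS for an ester: a carbonyl carbon bonded to an oxygen that is itself bonded to carbon (no H on that O).
The molecule has a primary amide (-C(=O)NH2), but the carbonyl is bonded to N, not to an O-C linkage; nothing else fits, so there are 0 matches.

0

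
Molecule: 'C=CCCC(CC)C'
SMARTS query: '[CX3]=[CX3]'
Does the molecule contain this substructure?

Yes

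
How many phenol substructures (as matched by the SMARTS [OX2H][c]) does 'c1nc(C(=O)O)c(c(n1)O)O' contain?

2

[OX2H][c] is the SMARTS for a phenol: a hydroxyl oxygen attached to an aromatic carbon.
The molecule carries 2 separate instances of a hydroxyl group (-OH) meeting every constraint; each maps to a distinct set of atoms, giving 2 matches.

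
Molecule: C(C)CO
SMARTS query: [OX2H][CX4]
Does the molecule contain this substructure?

Yes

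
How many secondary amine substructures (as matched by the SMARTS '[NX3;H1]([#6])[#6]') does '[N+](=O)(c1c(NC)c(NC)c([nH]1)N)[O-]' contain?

[NX3;H1]([#6])[#6] is the SMARTS for a secondary amine: a trivalent nitrogen with one H, bonded to two carbons.
The molecule carries 2 separate instances of an N-methylamino group (-NHCH3) meeting every constraint; each maps to a distinct set of atoms, giving 2 matches.

2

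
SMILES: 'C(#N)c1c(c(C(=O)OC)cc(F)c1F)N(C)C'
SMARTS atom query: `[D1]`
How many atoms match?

7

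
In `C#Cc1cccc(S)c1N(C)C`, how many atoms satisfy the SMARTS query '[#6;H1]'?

4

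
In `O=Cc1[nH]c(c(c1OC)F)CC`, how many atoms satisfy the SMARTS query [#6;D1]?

The query [#6;D1] means: carbon bonded to exactly one heavy atom.
Check the 12 heavy atoms by environment: 1× n (aromatic, D2) → no; 4× c (aromatic, D3) → no; 2× C (D2) → no; 1× O (D1) → no; 1× O (D2) → no; 2× C (D1) → match; 1× F (D1) → no.
That gives 2 matching atoms.

2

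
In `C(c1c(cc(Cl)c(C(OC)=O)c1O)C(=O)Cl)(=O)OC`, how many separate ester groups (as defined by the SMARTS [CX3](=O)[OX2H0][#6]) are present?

2

[CX3](=O)[OX2H0][#6] is the SMARTS for an ester: a carbonyl carbon bonded to an oxygen that is itself bonded to carbon (no H on that O).
The molecule carries 2 separate instances of a methyl-ester group (-C(=O)OCH3) meeting every constraint; each maps to a distinct set of atoms, giving 2 matches.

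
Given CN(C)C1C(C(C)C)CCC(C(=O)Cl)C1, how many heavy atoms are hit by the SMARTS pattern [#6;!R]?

6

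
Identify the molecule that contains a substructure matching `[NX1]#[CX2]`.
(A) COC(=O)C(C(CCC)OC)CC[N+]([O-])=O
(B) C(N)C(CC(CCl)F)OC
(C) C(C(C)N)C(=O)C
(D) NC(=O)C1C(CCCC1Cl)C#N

[NX1]#[CX2] describes a nitrogen triple-bonded to a two-connected carbon (a nitrile).
(A) has a nitro group (-[N+](=O)[O-]) but there is no C#N triple bond.
(B) has a primary amino group (-NH2) but the nitrogen is NX3 (three connections), not NX1 triple-bonded.
(C) has a primary amino group (-NH2) but the nitrogen is NX3 (three connections), not NX1 triple-bonded.
(D) contains a nitrile (-C#N), which satisfies every atom and bond constraint.
So the answer is (D).

D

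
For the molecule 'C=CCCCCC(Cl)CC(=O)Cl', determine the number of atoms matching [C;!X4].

3

The query [C;!X4] means: aliphatic carbon that does not have four total connections.
Check the 12 heavy atoms by environment: 6× C (X4) → no; 2× Cl (X1) → no; 3× C (X3) → match; 1× O (X1) → no.
That gives 3 matching atoms.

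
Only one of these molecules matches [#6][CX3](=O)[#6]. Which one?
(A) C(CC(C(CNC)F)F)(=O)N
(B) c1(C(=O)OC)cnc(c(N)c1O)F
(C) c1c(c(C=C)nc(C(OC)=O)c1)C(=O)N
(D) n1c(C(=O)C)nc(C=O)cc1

[#6][CX3](=O)[#6] describes a carbonyl carbon (no H) flanked by two carbons (a ketone).
(A) has a primary amide (-C(=O)NH2) but one neighbour of the carbonyl carbon is N, not C.
(B) has a methyl-ester group (-C(=O)OCH3) but one neighbour of the carbonyl carbon is O, not C.
(C) has a primary amide (-C(=O)NH2) but one neighbour of the carbonyl carbon is N, not C.
(D) contains an acetyl/ketone group (-C(=O)CH3), which satisfies every atom and bond constraint.
So the answer is (D).

D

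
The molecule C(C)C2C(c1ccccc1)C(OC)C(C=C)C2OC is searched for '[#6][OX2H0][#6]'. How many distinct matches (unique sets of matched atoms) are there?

2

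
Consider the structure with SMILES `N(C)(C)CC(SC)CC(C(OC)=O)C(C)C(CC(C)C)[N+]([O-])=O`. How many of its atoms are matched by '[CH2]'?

3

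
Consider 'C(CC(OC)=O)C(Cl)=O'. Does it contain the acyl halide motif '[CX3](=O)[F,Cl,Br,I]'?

Yes

The pattern [CX3](=O)[F,Cl,Br,I] describes a carbonyl carbon bonded to a halogen — an acyl halide.
The molecule carries an acyl chloride (-C(=O)Cl), whose atoms satisfy every constraint of the query, so the pattern matches.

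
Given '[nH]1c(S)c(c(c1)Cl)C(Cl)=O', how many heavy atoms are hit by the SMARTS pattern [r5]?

5

Check the 10 heavy atoms by environment: 1× n (aromatic, in 5-ring) → match; 4× c (aromatic, in 5-ring) → match; 2× Cl (acyclic) → no; 1× C (acyclic) → no; 1× O (acyclic) → no; 1× S (acyclic) → no.
Summing the matching environments: 1 + 4 = 5 matching atoms.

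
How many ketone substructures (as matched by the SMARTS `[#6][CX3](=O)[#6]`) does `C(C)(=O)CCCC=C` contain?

1

[#6][CX3](=O)[#6] is the SMARTS for a ketone: a carbonyl carbon (no H) flanked by two carbons.
Exactly one fragment in the molecule meets all constraints, giving 1 match.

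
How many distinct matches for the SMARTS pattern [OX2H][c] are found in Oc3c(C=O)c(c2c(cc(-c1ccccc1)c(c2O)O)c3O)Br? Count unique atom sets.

[OX2H][c] is the SMARTS for a phenol: a hydroxyl oxygen attached to an aromatic carbon.
The molecule carries 4 separate instances of a hydroxyl group (-OH) meeting every constraint; each maps to a distinct set of atoms, giving 4 matches.

4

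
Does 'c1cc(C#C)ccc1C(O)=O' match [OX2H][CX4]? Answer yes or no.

The pattern [OX2H][CX4] describes a hydroxyl oxygen bound to an sp3 (X4) carbon — an aliphatic alcohol.
The closest candidate here is a carboxylic acid group (-C(=O)OH), but the -OH is on a CX3 carbonyl carbon, not a CX4 carbon. No other fragment satisfies the full query, so there is no match.

No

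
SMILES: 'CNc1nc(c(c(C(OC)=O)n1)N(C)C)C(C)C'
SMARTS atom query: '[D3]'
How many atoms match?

The query [D3] means: atom with exactly three heavy-atom neighbours.
Check the 18 heavy atoms by environment: 2× n (aromatic, D2) → no; 4× c (aromatic, D3) → match; 1× N (D3) → match; 6× C (D1) → no; 2× C (D3) → match; 1× O (D1) → no; 1× O (D2) → no; 1× N (D2) → no.
Summing the matching environments: 4 + 1 + 2 = 7 matching atoms.

7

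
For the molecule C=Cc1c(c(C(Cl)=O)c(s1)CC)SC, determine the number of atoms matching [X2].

2

The query [X2] means: any atom with exactly two total connections (bonds + H).
Check the 14 heavy atoms by environment: 1× s (aromatic, X2) → match; 4× c (aromatic, X3) → no; 3× C (X4) → no; 1× S (X2) → match; 3× C (X3) → no; 1× O (X1) → no; 1× Cl (X1) → no.
Summing the matching environments: 1 + 1 = 2 matching atoms.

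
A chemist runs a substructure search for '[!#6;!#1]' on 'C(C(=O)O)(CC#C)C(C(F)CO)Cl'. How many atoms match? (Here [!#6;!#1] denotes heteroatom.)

5

The query [!#6;!#1] means: not carbon and not hydrogen — any heteroatom.
Check the 13 heavy atoms by environment: 8× C → no; 1× F → match; 3× O → match; 1× Cl → match.
Summing the matching environments: 1 + 3 + 1 = 5 matching atoms.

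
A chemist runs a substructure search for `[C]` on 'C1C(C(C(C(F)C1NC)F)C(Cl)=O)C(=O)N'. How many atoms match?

9

The query [C] means: uppercase C matches aliphatic (non-aromatic) carbon only.
Check the 16 heavy atoms by environment: 9× C → match; 2× O → no; 1× Cl → no; 2× F → no; 2× N → no.
That gives 9 matching atoms.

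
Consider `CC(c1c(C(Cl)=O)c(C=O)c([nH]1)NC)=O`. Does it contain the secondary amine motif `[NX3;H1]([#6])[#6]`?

Yes

The pattern [NX3;H1]([#6])[#6] describes a trivalent nitrogen with one H, bonded to two carbons — a secondary amine.
The molecule carries an N-methylamino group (-NHCH3), whose atoms satisfy every constraint of the query, so the pattern matches.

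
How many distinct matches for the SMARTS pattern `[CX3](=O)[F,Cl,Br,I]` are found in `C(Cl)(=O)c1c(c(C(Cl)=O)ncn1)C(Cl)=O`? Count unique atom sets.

3

[CX3](=O)[F,Cl,Br,I] is the SMARTS for an acyl halide: a carbonyl carbon bonded to a halogen.
The molecule carries 3 separate instances of an acyl chloride (-C(=O)Cl) meeting every constraint; each maps to a distinct set of atoms, giving 3 matches.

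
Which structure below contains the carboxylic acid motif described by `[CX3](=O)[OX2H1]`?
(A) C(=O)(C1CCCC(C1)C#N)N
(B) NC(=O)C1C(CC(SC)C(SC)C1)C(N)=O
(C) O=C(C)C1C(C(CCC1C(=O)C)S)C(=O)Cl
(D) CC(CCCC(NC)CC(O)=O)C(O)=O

[CX3](=O)[OX2H1] describes an sp2 carbon double-bonded to O and single-bonded to an -OH oxygen (a carboxylic acid).
(A) has a primary amide (-C(=O)NH2) but the carbonyl is bonded to N, not to an -OH oxygen.
(B) has a primary amide (-C(=O)NH2) but the carbonyl is bonded to N, not to an -OH oxygen.
(C) has an acyl chloride (-C(=O)Cl) but the carbonyl is bonded to Cl, not to an -OH oxygen.
(D) contains a carboxylic acid group (-C(=O)OH), which satisfies every atom and bond constraint.
So the answer is (D).

D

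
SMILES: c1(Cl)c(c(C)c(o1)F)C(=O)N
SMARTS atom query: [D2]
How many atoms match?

1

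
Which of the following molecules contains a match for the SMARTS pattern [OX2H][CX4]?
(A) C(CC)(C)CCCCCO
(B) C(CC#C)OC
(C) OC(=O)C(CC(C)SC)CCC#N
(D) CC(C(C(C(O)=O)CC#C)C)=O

[OX2H][CX4] describes a hydroxyl oxygen bound to an sp3 (X4) carbon (an aliphatic alcohol).
(A) contains a hydroxyl group (-OH), which satisfies every atom and bond constraint.
(B) has a methoxy ether (-OCH3) but the oxygen has H0 (ether), not H1.
(C) has a carboxylic acid group (-C(=O)OH) but the -OH is on a CX3 carbonyl carbon, not a CX4 carbon.
(D) has a carboxylic acid group (-C(=O)OH) but the -OH is on a CX3 carbonyl carbon, not a CX4 carbon.
So the answer is (A).

A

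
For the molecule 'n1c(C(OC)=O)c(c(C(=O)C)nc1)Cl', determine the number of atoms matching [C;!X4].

The query [C;!X4] means: aliphatic carbon that does not have four total connections.
Check the 14 heavy atoms by environment: 2× n (aromatic, X2) → no; 4× c (aromatic, X3) → no; 1× Cl (X1) → no; 2× C (X3) → match; 2× O (X1) → no; 1× O (X2) → no; 2× C (X4) → no.
That gives 2 matching atoms.

2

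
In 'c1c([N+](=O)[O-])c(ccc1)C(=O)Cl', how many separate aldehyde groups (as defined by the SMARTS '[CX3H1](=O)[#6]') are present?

0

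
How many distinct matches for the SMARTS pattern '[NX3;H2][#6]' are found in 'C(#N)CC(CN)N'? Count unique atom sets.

[NX3;H2][#6] is the SMARTS for a primary amine: a trivalent nitrogen with two H attached to carbon.
The molecule carries 2 separate instances of a primary amino group (-NH2) meeting every constraint; each maps to a distinct set of atoms, giving 2 matches.

2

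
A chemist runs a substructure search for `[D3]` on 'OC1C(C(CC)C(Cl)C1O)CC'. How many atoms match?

5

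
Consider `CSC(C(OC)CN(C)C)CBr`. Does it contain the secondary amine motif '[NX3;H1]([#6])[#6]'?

No

The pattern [NX3;H1]([#6])[#6] describes a trivalent nitrogen with one H, bonded to two carbons — a secondary amine.
The closest candidate here is a dimethylamino group (-N(CH3)2), but the nitrogen has H0, not H1. No other fragment satisfies the full query, so there is no match.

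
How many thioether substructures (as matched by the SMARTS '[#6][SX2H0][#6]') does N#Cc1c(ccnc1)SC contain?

1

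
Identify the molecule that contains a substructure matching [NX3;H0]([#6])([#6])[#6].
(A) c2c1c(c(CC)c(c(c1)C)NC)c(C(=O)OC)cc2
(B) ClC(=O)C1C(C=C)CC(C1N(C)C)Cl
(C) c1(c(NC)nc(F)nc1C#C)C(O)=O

B

[NX3;H0]([#6])([#6])[#6] describes a trivalent nitrogen with no H, bonded to three carbons (a tertiary amine).
(A) has an N-methylamino group (-NHCH3) but the nitrogen still has one H (H1), not H0.
(B) contains a dimethylamino group (-N(CH3)2), which satisfies every atom and bond constraint.
(C) has an N-methylamino group (-NHCH3) but the nitrogen still has one H (H1), not H0.
So the answer is (B).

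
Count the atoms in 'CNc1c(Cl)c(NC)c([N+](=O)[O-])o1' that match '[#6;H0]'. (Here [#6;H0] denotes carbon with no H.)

4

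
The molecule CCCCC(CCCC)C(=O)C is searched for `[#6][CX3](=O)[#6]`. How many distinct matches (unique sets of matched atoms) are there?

1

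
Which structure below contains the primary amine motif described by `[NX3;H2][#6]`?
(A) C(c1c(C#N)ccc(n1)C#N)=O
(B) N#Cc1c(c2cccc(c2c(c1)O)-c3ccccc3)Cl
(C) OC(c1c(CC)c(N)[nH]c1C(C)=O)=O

C

[NX3;H2][#6] describes a trivalent nitrogen with two H attached to carbon (a primary amine).
(A) has a nitrile (-C#N) but the nitrogen is NX1 (triple-bonded), not NX3 with two H.
(B) has a nitrile (-C#N) but the nitrogen is NX1 (triple-bonded), not NX3 with two H.
(C) contains a primary amino group (-NH2), which satisfies every atom and bond constraint.
So the answer is (C).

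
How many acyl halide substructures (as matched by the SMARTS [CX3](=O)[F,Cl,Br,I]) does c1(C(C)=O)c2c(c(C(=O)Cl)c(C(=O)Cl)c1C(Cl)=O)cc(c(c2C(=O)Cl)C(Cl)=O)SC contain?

5

[CX3](=O)[F,Cl,Br,I] is the SMARTS for an acyl halide: a carbonyl carbon bonded to a halogen.
The molecule carries 5 separate instances of an acyl chloride (-C(=O)Cl) meeting every constraint; each maps to a distinct set of atoms, giving 5 matches.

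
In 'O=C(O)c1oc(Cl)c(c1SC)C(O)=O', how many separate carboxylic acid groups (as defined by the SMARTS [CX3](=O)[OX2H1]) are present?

2

[CX3](=O)[OX2H1] is the SMARTS for a carboxylic acid: an sp2 carbon double-bonded to O and single-bonded to an -OH oxygen.
The molecule carries 2 separate instances of a carboxylic acid group (-C(=O)OH) meeting every constraint; each maps to a distinct set of atoms, giving 2 matches.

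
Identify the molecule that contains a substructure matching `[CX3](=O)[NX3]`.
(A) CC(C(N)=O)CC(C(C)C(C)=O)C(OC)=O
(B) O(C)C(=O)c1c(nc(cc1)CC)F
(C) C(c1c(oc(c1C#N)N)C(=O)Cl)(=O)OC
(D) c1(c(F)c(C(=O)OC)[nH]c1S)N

[CX3](=O)[NX3] describes a carbonyl carbon bonded to a trivalent nitrogen (an amide).
(A) contains a primary amide (-C(=O)NH2), which satisfies every atom and bond constraint.
(B) has a methyl-ester group (-C(=O)OCH3) but the carbonyl is bonded to O, not to an NX3 nitrogen.
(C) has a nitrile (-C#N) but the nitrile N is NX1 (triple-bonded), not NX3.
(D) has a methyl-ester group (-C(=O)OCH3) but the carbonyl is bonded to O, not to an NX3 nitrogen.
So the answer is (A).

A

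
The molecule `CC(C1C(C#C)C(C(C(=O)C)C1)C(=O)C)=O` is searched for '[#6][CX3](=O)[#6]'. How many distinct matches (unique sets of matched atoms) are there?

3

[#6][CX3](=O)[#6] is the SMARTS for a ketone: a carbonyl carbon (no H) flanked by two carbons.
The molecule carries 3 separate instances of an acetyl/ketone group (-C(=O)CH3) meeting every constraint; each maps to a distinct set of atoms, giving 3 matches.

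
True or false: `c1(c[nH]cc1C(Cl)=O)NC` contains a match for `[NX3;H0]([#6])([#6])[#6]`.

False

The pattern [NX3;H0]([#6])([#6])[#6] describes a trivalent nitrogen with no H, bonded to three carbons — a tertiary amine.
The closest candidate here is an N-methylamino group (-NHCH3), but the nitrogen still has one H (H1), not H0. No other fragment satisfies the full query, so there is no match.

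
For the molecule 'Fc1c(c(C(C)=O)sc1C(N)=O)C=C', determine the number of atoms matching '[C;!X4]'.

The query [C;!X4] means: aliphatic carbon that does not have four total connections.
Check the 14 heavy atoms by environment: 1× s (aromatic, X2) → no; 4× c (aromatic, X3) → no; 4× C (X3) → match; 1× F (X1) → no; 2× O (X1) → no; 1× C (X4) → no; 1× N (X3) → no.
That gives 4 matching atoms.

4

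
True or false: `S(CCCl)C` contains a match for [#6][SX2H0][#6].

The pattern [#6][SX2H0][#6] describes an aliphatic sulfur bridging two carbons with no H on the sulfur — a thioether.
The molecule carries a methylthio ether (-SCH3), whose atoms satisfy every constraint of the query, so the pattern matches.

True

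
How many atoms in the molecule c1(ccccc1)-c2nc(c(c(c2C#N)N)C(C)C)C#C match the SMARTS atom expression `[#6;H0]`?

8

The query [#6;H0] means: any carbon with no attached hydrogen.
Check the 20 heavy atoms by environment: 1× n (aromatic, H0) → no; 6× c (aromatic, H0) → match; 2× C (H1) → no; 2× C (H3) → no; 2× C (H0) → match; 1× N (H0) → no; 1× N (H2) → no; 5× c (aromatic, H1) → no.
Summing the matching environments: 6 + 2 = 8 matching atoms.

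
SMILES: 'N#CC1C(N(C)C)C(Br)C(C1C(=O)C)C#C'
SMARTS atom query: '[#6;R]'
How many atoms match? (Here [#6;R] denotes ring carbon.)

5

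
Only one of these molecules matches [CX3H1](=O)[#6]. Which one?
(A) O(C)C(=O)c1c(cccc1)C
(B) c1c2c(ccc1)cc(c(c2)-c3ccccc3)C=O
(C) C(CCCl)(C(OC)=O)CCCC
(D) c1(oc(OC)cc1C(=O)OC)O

[CX3H1](=O)[#6] describes an sp2 carbon with one H, double-bonded to O and single-bonded to carbon (an aldehyde).
(A) has a methyl-ester group (-C(=O)OCH3) but the carbonyl carbon has H0, not H1.
(B) contains an aldehyde (-CHO), which satisfies every atom and bond constraint.
(C) has a methyl-ester group (-C(=O)OCH3) but the carbonyl carbon has H0, not H1.
(D) has a methyl-ester group (-C(=O)OCH3) but the carbonyl carbon has H0, not H1.
So the answer is (B).

B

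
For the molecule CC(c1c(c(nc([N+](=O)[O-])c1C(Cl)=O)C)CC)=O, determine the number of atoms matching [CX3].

2

The query [CX3] means: C with X3: aliphatic carbon with exactly 3 total connections.
Check the 18 heavy atoms by environment: 1× n (aromatic, X2) → no; 5× c (aromatic, X3) → no; 4× C (X4) → no; 1× N (charge +1, X3) → no; 1× O (charge -1, X1) → no; 3× O (X1) → no; 2× C (X3) → match; 1× Cl (X1) → no.
That gives 2 matching atoms.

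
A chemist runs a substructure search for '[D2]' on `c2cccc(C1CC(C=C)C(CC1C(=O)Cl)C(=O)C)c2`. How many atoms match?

8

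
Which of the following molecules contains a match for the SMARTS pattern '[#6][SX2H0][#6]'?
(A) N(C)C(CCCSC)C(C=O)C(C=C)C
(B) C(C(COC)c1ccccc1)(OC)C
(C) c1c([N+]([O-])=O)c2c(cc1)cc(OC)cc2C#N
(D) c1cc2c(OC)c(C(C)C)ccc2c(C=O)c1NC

[#6][SX2H0][#6] describes an aliphatic sulfur bridging two carbons with no H on the sulfur (a thioether).
(A) contains a methylthio ether (-SCH3), which satisfies every atom and bond constraint.
(B) has a methoxy ether (-OCH3) but the bridging atom is O, not S.
(C) has a methoxy ether (-OCH3) but the bridging atom is O, not S.
(D) has a methoxy ether (-OCH3) but the bridging atom is O, not S.
So the answer is (A).

A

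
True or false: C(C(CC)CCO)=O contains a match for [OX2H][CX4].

The pattern [OX2H][CX4] describes a hydroxyl oxygen bound to an sp3 (X4) carbon — an aliphatic alcohol.
The molecule carries a hydroxyl group (-OH), whose atoms satisfy every constraint of the query, so the pattern matches.

True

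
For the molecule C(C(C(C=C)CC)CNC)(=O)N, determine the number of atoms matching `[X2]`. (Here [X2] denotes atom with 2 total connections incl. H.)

The query [X2] means: any atom with exactly two total connections (bonds + H).
Check the 12 heavy atoms by environment: 6× C (X4) → no; 3× C (X3) → no; 2× N (X3) → no; 1× O (X1) → no.
No environment satisfies the query, so 0 matching atoms.

0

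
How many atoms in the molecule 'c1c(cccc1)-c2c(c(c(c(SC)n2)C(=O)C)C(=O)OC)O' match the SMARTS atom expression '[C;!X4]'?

The query [C;!X4] means: aliphatic carbon that does not have four total connections.
Check the 22 heavy atoms by environment: 1× n (aromatic, X2) → no; 11× c (aromatic, X3) → no; 1× S (X2) → no; 3× C (X4) → no; 2× C (X3) → match; 2× O (X1) → no; 2× O (X2) → no.
That gives 2 matching atoms.

2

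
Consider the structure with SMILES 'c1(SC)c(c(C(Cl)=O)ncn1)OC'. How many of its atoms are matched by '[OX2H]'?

The query [OX2H] means: aliphatic oxygen with two connections, one of which is H — an -OH oxygen.
Check the 13 heavy atoms by environment: 2× n (aromatic, H0, X2) → no; 1× c (aromatic, H1, X3) → no; 3× c (aromatic, H0, X3) → no; 1× O (H0, X2) → no; 2× C (H3, X4) → no; 1× S (H0, X2) → no; 1× C (H0, X3) → no; 1× O (H0, X1) → no; 1× Cl (H0, X1) → no.
No environment satisfies the query, so 0 matching atoms.

0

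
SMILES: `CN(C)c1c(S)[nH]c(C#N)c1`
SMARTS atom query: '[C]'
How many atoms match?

3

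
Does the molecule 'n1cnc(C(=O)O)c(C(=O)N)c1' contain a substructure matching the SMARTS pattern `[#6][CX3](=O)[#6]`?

The pattern [#6][CX3](=O)[#6] describes a carbonyl carbon (no H) flanked by two carbons — a ketone.
The closest candidate here is a primary amide (-C(=O)NH2), but one neighbour of the carbonyl carbon is N, not C. No other fragment satisfies the full query, so there is no match.

No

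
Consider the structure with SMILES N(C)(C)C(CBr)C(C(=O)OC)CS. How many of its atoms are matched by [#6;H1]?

2

Check the 13 heavy atoms by environment: 2× C (H2) → no; 2× C (H1) → match; 1× S (H1) → no; 1× N (H0) → no; 3× C (H3) → no; 1× C (H0) → no; 2× O (H0) → no; 1× Br (H0) → no.
That gives 2 matching atoms.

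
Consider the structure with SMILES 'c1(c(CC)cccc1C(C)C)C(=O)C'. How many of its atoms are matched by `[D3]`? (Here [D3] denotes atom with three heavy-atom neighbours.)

5

The query [D3] means: atom with exactly three heavy-atom neighbours.
Check the 14 heavy atoms by environment: 3× c (aromatic, D3) → match; 3× c (aromatic, D2) → no; 2× C (D3) → match; 1× O (D1) → no; 4× C (D1) → no; 1× C (D2) → no.
Summing the matching environments: 3 + 2 = 5 matching atoms.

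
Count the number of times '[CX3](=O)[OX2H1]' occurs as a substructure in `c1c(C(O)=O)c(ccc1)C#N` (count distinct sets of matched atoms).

1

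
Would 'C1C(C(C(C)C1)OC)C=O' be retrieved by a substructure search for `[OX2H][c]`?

The pattern [OX2H][c] describes a hydroxyl oxygen attached to an aromatic carbon — a phenol.
The closest candidate here is a methoxy ether (-OCH3), but the oxygen has H0, not H1. No other fragment satisfies the full query, so there is no match.

No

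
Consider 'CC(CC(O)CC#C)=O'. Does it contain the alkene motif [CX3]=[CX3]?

The pattern [CX3]=[CX3] describes a non-aromatic C=C double bond between two sp2 carbons — an alkene.
The closest candidate here is an ethynyl group (-C#CH), but the C-C bond is a triple bond, not a double bond. No other fragment satisfies the full query, so there is no match.

No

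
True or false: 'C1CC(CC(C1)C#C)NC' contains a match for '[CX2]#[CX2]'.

True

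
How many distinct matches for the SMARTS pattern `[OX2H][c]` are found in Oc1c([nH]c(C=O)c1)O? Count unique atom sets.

[OX2H][c] is the SMARTS for a phenol: a hydroxyl oxygen attached to an aromatic carbon.
The molecule carries 2 separate instances of a hydroxyl group (-OH) meeting every constraint; each maps to a distinct set of atoms, giving 2 matches.

2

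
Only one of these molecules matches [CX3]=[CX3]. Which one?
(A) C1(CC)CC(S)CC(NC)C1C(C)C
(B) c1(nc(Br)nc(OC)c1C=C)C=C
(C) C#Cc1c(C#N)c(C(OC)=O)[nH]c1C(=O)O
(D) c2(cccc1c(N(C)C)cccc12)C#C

[CX3]=[CX3] describes a non-aromatic C=C double bond between two sp2 carbons (an alkene).
(A) has an ethyl group (-CH2CH3) but its C-C bond is a single bond between CX4 carbons, not CX3=CX3.
(B) contains a vinyl group (-CH=CH2), which satisfies every atom and bond constraint.
(C) has an ethynyl group (-C#CH) but the C-C bond is a triple bond, not a double bond.
(D) has an ethynyl group (-C#CH) but the C-C bond is a triple bond, not a double bond.
So the answer is (B).

B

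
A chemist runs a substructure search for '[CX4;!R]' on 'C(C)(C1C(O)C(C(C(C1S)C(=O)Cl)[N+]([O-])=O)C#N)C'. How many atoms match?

3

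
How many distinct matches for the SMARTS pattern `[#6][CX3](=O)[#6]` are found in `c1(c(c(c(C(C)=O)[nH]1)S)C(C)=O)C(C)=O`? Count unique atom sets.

[#6][CX3](=O)[#6] is the SMARTS for a ketone: a carbonyl carbon (no H) flanked by two carbons.
The molecule carries 3 separate instances of an acetyl/ketone group (-C(=O)CH3) meeting every constraint; each maps to a distinct set of atoms, giving 3 matches.

3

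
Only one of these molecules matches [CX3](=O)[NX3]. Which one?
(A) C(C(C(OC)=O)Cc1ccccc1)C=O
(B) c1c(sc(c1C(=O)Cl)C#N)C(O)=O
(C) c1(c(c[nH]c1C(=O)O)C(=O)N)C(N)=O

[CX3](=O)[NX3] describes a carbonyl carbon bonded to a trivalent nitrogen (an amide).
(A) has a methyl-ester group (-C(=O)OCH3) but the carbonyl is bonded to O, not to an NX3 nitrogen.
(B) has a nitrile (-C#N) but the nitrile N is NX1 (triple-bonded), not NX3.
(C) contains a primary amide (-C(=O)NH2), which satisfies every atom and bond constraint.
So the answer is (C).

C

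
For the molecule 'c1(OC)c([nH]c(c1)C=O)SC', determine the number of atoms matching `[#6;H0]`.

3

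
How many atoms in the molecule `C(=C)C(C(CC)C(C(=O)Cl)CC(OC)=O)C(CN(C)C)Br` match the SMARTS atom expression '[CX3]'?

4

The query [CX3] means: C with X3: aliphatic carbon with exactly 3 total connections.
Check the 21 heavy atoms by environment: 11× C (X4) → no; 1× Br (X1) → no; 4× C (X3) → match; 2× O (X1) → no; 1× O (X2) → no; 1× Cl (X1) → no; 1× N (X3) → no.
That gives 4 matching atoms.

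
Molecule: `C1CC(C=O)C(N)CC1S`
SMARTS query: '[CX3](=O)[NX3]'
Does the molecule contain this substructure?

No

The pattern [CX3](=O)[NX3] describes a carbonyl carbon bonded to a trivalent nitrogen — an amide.
The closest candidate here is a primary amino group (-NH2), but the -NH2 is not attached to a carbonyl carbon. No other fragment satisfies the full query, so there is no match.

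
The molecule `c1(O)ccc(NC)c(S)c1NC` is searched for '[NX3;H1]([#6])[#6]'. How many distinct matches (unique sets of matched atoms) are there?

2

[NX3;H1]([#6])[#6] is the SMARTS for a secondary amine: a trivalent nitrogen with one H, bonded to two carbons.
The molecule carries 2 separate instances of an N-methylamino group (-NHCH3) meeting every constraint; each maps to a distinct set of atoms, giving 2 matches.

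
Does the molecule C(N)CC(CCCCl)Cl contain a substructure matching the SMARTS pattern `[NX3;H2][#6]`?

The pattern [NX3;H2][#6] describes a trivalent nitrogen with two H attached to carbon — a primary amine.
The molecule carries a primary amino group (-NH2), whose atoms satisfy every constraint of the query, so the pattern matches.

Yes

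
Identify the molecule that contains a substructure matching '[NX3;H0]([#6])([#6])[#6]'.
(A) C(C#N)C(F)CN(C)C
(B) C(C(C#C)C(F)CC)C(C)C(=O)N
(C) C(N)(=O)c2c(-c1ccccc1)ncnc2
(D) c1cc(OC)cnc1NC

[NX3;H0]([#6])([#6])[#6] describes a trivalent nitrogen with no H, bonded to three carbons (a tertiary amine).
(A) contains a dimethylamino group (-N(CH3)2), which satisfies every atom and bond constraint.
(B) has a primary amide (-C(=O)NH2) but the amide nitrogen has H2 and only one carbon neighbour.
(C) has a primary amide (-C(=O)NH2) but the amide nitrogen has H2 and only one carbon neighbour.
(D) has an N-methylamino group (-NHCH3) but the nitrogen still has one H (H1), not H0.
So the answer is (A).

A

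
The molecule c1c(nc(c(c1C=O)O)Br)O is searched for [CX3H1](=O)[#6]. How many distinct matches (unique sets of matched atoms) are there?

[CX3H1](=O)[#6] is the SMARTS for an aldehyde: an sp2 carbon with one H, double-bonded to O and single-bonded to carbon.
Exactly one fragment in the molecule meets all constraints, giving 1 match.

1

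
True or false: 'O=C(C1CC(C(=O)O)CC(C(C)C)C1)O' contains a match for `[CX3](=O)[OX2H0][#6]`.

The pattern [CX3](=O)[OX2H0][#6] describes a carbonyl carbon bonded to an oxygen that is itself bonded to carbon (no H on that O) — an ester.
The closest candidate here is a carboxylic acid group (-C(=O)OH), but the singly-bonded O carries H (OX2H1, not H0). No other fragment satisfies the full query, so there is no match.

False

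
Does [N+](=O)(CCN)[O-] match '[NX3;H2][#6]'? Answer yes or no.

Yes

The pattern [NX3;H2][#6] describes a trivalent nitrogen with two H attached to carbon — a primary amine.
The molecule carries a primary amino group (-NH2), whose atoms satisfy every constraint of the query, so the pattern matches.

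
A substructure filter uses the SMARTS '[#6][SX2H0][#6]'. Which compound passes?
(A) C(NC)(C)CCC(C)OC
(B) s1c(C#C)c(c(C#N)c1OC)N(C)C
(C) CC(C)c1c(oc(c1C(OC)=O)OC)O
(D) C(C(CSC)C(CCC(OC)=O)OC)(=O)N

[#6][SX2H0][#6] describes an aliphatic sulfur bridging two carbons with no H on the sulfur (a thioether).
(A) has a methoxy ether (-OCH3) but the bridging atom is O, not S.
(B) has a methoxy ether (-OCH3) but the bridging atom is O, not S.
(C) has a methoxy ether (-OCH3) but the bridging atom is O, not S.
(D) contains a methylthio ether (-SCH3), which satisfies every atom and bond constraint.
So the answer is (D).

D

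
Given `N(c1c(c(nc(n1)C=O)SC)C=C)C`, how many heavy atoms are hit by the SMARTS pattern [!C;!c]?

Check the 14 heavy atoms by environment: 2× n (aromatic) → match; 4× c (aromatic) → no; 5× C → no; 1× O → match; 1× S → match; 1× N → match.
Summing the matching environments: 2 + 1 + 1 + 1 = 5 matching atoms.

5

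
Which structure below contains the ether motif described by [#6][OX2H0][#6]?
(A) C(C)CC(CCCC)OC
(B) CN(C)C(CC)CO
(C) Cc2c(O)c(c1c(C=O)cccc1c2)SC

A

[#6][OX2H0][#6] describes an aliphatic oxygen bridging two carbons with no H on the oxygen (an ether).
(A) contains a methoxy ether (-OCH3), which satisfies every atom and bond constraint.
(B) has a hydroxyl group (-OH) but the oxygen has H1, not H0 bridging two carbons.
(C) has a hydroxyl group (-OH) but the oxygen has H1, not H0 bridging two carbons.
So the answer is (A).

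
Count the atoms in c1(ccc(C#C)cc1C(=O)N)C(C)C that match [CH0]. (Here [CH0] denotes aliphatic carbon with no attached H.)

The query [CH0] means: aliphatic carbon with no attached hydrogen.
Check the 14 heavy atoms by environment: 3× c (aromatic, H0) → no; 3× c (aromatic, H1) → no; 2× C (H1) → no; 2× C (H3) → no; 2× C (H0) → match; 1× O (H0) → no; 1× N (H2) → no.
That gives 2 matching atoms.

2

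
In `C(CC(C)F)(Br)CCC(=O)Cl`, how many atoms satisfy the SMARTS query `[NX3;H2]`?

0

The query [NX3;H2] means: aliphatic N with 3 total connections, two of them H — an -NH2 nitrogen (amine or amide).
Check the 11 heavy atoms by environment: 1× C (H3, X4) → no; 2× C (H1, X4) → no; 3× C (H2, X4) → no; 1× Br (H0, X1) → no; 1× F (H0, X1) → no; 1× C (H0, X3) → no; 1× O (H0, X1) → no; 1× Cl (H0, X1) → no.
No environment satisfies the query, so 0 matching atoms.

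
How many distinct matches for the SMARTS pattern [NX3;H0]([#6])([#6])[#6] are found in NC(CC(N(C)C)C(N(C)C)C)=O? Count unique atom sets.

[NX3;H0]([#6])([#6])[#6] is the SMARTS for a tertiary amine: a trivalent nitrogen with no H, bonded to three carbons.
The molecule carries 2 separate instances of a dimethylamino group (-N(CH3)2) meeting every constraint; each maps to a distinct set of atoms, giving 2 matches.

2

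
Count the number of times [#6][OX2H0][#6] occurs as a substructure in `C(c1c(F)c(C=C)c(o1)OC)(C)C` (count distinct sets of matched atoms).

[#6][OX2H0][#6] is the SMARTS for an ether: an aliphatic oxygen bridging two carbons with no H on the oxygen.
Exactly one fragment in the molecule meets all constraints, giving 1 match.

1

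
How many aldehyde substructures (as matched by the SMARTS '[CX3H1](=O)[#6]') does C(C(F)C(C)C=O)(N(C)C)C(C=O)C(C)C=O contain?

[CX3H1](=O)[#6] is the SMARTS for an aldehyde: an sp2 carbon with one H, double-bonded to O and single-bonded to carbon.
The molecule carries 3 separate instances of an aldehyde (-CHO) meeting every constraint; each maps to a distinct set of atoms, giving 3 matches.

3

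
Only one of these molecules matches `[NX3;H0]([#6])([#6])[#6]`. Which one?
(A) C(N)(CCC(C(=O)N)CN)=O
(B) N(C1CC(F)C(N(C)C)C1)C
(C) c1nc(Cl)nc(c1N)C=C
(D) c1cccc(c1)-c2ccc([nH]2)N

B

[NX3;H0]([#6])([#6])[#6] describes a trivalent nitrogen with no H, bonded to three carbons (a tertiary amine).
(A) has a primary amide (-C(=O)NH2) but the amide nitrogen has H2 and only one carbon neighbour.
(B) contains a dimethylamino group (-N(CH3)2), which satisfies every atom and bond constraint.
(C) has a primary amino group (-NH2) but the nitrogen has H2, not H0 with three carbons.
(D) has a primary amino group (-NH2) but the nitrogen has H2, not H0 with three carbons.
So the answer is (B).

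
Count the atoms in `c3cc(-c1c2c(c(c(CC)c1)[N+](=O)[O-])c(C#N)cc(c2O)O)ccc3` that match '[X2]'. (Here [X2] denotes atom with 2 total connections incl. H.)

3

The query [X2] means: any atom with exactly two total connections (bonds + H).
Check the 25 heavy atoms by environment: 16× c (aromatic, X3) → no; 2× O (X2) → match; 2× C (X4) → no; 1× C (X2) → match; 1× N (X1) → no; 1× N (charge +1, X3) → no; 1× O (charge -1, X1) → no; 1× O (X1) → no.
Summing the matching environments: 2 + 1 = 3 matching atoms.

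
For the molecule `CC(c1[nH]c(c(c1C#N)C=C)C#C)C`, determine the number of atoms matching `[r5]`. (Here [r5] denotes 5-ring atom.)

5

The query [r5] means: r5 matches atoms in a five-membered ring.
Check the 14 heavy atoms by environment: 1× n (aromatic, in 5-ring) → match; 4× c (aromatic, in 5-ring) → match; 8× C (acyclic) → no; 1× N (acyclic) → no.
Summing the matching environments: 1 + 4 = 5 matching atoms.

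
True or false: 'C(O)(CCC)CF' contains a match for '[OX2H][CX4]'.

True

The pattern [OX2H][CX4] describes a hydroxyl oxygen bound to an sp3 (X4) carbon — an aliphatic alcohol.
The molecule carries a hydroxyl group (-OH), whose atoms satisfy every constraint of the query, so the pattern matches.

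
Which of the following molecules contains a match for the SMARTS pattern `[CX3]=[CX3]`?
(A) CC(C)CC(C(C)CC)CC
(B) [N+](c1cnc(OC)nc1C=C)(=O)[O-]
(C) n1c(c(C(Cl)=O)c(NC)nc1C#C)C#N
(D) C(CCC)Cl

B

[CX3]=[CX3] describes a non-aromatic C=C double bond between two sp2 carbons (an alkene).
(A) has an ethyl group (-CH2CH3) but its C-C bond is a single bond between CX4 carbons, not CX3=CX3.
(B) contains a vinyl group (-CH=CH2), which satisfies every atom and bond constraint.
(C) has an ethynyl group (-C#CH) but the C-C bond is a triple bond, not a double bond.
(D) has an ethyl group (-CH2CH3) but its C-C bond is a single bond between CX4 carbons, not CX3=CX3.
So the answer is (B).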